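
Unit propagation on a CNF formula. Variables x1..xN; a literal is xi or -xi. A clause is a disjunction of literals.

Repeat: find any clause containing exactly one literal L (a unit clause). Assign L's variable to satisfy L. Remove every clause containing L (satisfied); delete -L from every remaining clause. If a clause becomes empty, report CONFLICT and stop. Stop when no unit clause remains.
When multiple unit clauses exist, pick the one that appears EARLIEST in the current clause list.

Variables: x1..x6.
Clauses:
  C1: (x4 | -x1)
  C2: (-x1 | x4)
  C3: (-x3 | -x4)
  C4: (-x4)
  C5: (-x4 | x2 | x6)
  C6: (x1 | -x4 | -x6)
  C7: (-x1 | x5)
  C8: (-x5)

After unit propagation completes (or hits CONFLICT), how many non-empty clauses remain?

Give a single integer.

Answer: 0

Derivation:
unit clause [-4] forces x4=F; simplify:
  drop 4 from [4, -1] -> [-1]
  drop 4 from [-1, 4] -> [-1]
  satisfied 4 clause(s); 4 remain; assigned so far: [4]
unit clause [-1] forces x1=F; simplify:
  satisfied 3 clause(s); 1 remain; assigned so far: [1, 4]
unit clause [-5] forces x5=F; simplify:
  satisfied 1 clause(s); 0 remain; assigned so far: [1, 4, 5]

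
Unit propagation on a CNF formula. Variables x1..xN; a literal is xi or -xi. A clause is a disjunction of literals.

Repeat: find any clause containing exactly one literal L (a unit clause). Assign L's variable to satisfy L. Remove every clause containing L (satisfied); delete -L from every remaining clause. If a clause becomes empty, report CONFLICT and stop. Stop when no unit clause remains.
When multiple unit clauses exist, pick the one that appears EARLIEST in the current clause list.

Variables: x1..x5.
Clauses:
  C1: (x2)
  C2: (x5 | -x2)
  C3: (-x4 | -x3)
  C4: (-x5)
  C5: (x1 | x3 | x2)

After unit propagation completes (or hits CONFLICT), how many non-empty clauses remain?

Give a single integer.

unit clause [2] forces x2=T; simplify:
  drop -2 from [5, -2] -> [5]
  satisfied 2 clause(s); 3 remain; assigned so far: [2]
unit clause [5] forces x5=T; simplify:
  drop -5 from [-5] -> [] (empty!)
  satisfied 1 clause(s); 2 remain; assigned so far: [2, 5]
CONFLICT (empty clause)

Answer: 1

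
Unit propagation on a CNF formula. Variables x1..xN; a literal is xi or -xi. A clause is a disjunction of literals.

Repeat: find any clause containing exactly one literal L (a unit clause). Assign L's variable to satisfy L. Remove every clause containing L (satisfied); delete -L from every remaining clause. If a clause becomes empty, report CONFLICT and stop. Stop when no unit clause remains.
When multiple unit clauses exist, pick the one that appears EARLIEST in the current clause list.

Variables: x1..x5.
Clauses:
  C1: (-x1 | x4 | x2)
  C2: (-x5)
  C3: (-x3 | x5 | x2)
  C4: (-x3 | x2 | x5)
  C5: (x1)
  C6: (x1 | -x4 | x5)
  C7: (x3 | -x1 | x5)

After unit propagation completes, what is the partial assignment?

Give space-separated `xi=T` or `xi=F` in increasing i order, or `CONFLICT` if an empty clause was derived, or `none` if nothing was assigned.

unit clause [-5] forces x5=F; simplify:
  drop 5 from [-3, 5, 2] -> [-3, 2]
  drop 5 from [-3, 2, 5] -> [-3, 2]
  drop 5 from [1, -4, 5] -> [1, -4]
  drop 5 from [3, -1, 5] -> [3, -1]
  satisfied 1 clause(s); 6 remain; assigned so far: [5]
unit clause [1] forces x1=T; simplify:
  drop -1 from [-1, 4, 2] -> [4, 2]
  drop -1 from [3, -1] -> [3]
  satisfied 2 clause(s); 4 remain; assigned so far: [1, 5]
unit clause [3] forces x3=T; simplify:
  drop -3 from [-3, 2] -> [2]
  drop -3 from [-3, 2] -> [2]
  satisfied 1 clause(s); 3 remain; assigned so far: [1, 3, 5]
unit clause [2] forces x2=T; simplify:
  satisfied 3 clause(s); 0 remain; assigned so far: [1, 2, 3, 5]

Answer: x1=T x2=T x3=T x5=F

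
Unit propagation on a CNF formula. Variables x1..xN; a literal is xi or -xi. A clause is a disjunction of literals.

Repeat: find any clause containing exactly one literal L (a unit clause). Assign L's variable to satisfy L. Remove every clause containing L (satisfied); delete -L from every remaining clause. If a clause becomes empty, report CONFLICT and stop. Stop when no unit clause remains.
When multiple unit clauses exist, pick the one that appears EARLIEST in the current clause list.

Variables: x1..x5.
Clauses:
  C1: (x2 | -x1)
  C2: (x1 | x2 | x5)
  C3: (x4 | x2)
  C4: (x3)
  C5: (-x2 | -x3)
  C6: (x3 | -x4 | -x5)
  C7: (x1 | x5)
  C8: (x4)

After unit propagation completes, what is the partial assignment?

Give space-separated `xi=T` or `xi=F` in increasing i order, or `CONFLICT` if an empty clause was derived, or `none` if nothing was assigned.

Answer: x1=F x2=F x3=T x4=T x5=T

Derivation:
unit clause [3] forces x3=T; simplify:
  drop -3 from [-2, -3] -> [-2]
  satisfied 2 clause(s); 6 remain; assigned so far: [3]
unit clause [-2] forces x2=F; simplify:
  drop 2 from [2, -1] -> [-1]
  drop 2 from [1, 2, 5] -> [1, 5]
  drop 2 from [4, 2] -> [4]
  satisfied 1 clause(s); 5 remain; assigned so far: [2, 3]
unit clause [-1] forces x1=F; simplify:
  drop 1 from [1, 5] -> [5]
  drop 1 from [1, 5] -> [5]
  satisfied 1 clause(s); 4 remain; assigned so far: [1, 2, 3]
unit clause [5] forces x5=T; simplify:
  satisfied 2 clause(s); 2 remain; assigned so far: [1, 2, 3, 5]
unit clause [4] forces x4=T; simplify:
  satisfied 2 clause(s); 0 remain; assigned so far: [1, 2, 3, 4, 5]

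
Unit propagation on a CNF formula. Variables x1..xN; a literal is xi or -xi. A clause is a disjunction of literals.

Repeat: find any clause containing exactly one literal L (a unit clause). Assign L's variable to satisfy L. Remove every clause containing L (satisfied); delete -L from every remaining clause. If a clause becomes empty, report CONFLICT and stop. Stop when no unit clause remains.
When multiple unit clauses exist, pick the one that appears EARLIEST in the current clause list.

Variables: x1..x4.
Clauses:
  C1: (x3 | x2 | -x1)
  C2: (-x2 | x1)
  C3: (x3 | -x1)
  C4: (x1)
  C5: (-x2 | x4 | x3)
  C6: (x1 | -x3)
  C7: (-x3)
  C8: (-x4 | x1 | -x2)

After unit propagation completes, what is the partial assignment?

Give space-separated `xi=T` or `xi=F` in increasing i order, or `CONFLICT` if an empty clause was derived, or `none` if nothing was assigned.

Answer: CONFLICT

Derivation:
unit clause [1] forces x1=T; simplify:
  drop -1 from [3, 2, -1] -> [3, 2]
  drop -1 from [3, -1] -> [3]
  satisfied 4 clause(s); 4 remain; assigned so far: [1]
unit clause [3] forces x3=T; simplify:
  drop -3 from [-3] -> [] (empty!)
  satisfied 3 clause(s); 1 remain; assigned so far: [1, 3]
CONFLICT (empty clause)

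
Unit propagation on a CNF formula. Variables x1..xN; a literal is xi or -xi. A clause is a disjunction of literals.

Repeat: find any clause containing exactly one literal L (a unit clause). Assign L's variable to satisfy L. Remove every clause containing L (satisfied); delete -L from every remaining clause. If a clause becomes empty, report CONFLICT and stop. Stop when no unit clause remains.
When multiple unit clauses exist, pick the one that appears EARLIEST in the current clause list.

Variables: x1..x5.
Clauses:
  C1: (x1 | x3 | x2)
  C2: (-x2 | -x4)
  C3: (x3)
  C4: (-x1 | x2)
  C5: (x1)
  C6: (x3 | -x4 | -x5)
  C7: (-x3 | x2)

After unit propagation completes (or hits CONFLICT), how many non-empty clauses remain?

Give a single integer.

unit clause [3] forces x3=T; simplify:
  drop -3 from [-3, 2] -> [2]
  satisfied 3 clause(s); 4 remain; assigned so far: [3]
unit clause [1] forces x1=T; simplify:
  drop -1 from [-1, 2] -> [2]
  satisfied 1 clause(s); 3 remain; assigned so far: [1, 3]
unit clause [2] forces x2=T; simplify:
  drop -2 from [-2, -4] -> [-4]
  satisfied 2 clause(s); 1 remain; assigned so far: [1, 2, 3]
unit clause [-4] forces x4=F; simplify:
  satisfied 1 clause(s); 0 remain; assigned so far: [1, 2, 3, 4]

Answer: 0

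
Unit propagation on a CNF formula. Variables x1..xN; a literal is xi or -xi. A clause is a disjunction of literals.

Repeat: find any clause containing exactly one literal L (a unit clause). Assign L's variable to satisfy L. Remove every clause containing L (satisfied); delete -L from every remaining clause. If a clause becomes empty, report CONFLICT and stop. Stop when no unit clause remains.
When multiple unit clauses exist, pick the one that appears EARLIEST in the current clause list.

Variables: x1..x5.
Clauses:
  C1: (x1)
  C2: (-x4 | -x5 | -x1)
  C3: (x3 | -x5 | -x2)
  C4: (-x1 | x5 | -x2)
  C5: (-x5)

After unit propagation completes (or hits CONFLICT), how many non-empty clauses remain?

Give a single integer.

Answer: 0

Derivation:
unit clause [1] forces x1=T; simplify:
  drop -1 from [-4, -5, -1] -> [-4, -5]
  drop -1 from [-1, 5, -2] -> [5, -2]
  satisfied 1 clause(s); 4 remain; assigned so far: [1]
unit clause [-5] forces x5=F; simplify:
  drop 5 from [5, -2] -> [-2]
  satisfied 3 clause(s); 1 remain; assigned so far: [1, 5]
unit clause [-2] forces x2=F; simplify:
  satisfied 1 clause(s); 0 remain; assigned so far: [1, 2, 5]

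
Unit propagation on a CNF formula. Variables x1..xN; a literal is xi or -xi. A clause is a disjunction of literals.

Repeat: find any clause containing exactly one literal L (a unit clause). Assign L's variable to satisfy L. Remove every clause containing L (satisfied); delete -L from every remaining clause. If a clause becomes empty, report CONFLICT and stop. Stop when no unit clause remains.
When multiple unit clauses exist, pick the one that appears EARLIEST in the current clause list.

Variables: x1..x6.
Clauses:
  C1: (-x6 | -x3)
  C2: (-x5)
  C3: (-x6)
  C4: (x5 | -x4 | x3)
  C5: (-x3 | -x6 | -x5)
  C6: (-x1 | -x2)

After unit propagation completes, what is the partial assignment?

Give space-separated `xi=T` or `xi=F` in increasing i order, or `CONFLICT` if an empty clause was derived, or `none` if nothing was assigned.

Answer: x5=F x6=F

Derivation:
unit clause [-5] forces x5=F; simplify:
  drop 5 from [5, -4, 3] -> [-4, 3]
  satisfied 2 clause(s); 4 remain; assigned so far: [5]
unit clause [-6] forces x6=F; simplify:
  satisfied 2 clause(s); 2 remain; assigned so far: [5, 6]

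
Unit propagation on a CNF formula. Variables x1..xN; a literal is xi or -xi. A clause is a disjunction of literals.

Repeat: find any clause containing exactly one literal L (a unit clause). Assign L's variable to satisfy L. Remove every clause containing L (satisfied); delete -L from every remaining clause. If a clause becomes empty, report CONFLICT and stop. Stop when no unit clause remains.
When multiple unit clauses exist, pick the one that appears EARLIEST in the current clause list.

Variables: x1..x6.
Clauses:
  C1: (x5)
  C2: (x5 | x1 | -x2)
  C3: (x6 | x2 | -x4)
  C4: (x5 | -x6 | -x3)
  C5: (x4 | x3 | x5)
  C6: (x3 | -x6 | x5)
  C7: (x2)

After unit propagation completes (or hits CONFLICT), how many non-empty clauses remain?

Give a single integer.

Answer: 0

Derivation:
unit clause [5] forces x5=T; simplify:
  satisfied 5 clause(s); 2 remain; assigned so far: [5]
unit clause [2] forces x2=T; simplify:
  satisfied 2 clause(s); 0 remain; assigned so far: [2, 5]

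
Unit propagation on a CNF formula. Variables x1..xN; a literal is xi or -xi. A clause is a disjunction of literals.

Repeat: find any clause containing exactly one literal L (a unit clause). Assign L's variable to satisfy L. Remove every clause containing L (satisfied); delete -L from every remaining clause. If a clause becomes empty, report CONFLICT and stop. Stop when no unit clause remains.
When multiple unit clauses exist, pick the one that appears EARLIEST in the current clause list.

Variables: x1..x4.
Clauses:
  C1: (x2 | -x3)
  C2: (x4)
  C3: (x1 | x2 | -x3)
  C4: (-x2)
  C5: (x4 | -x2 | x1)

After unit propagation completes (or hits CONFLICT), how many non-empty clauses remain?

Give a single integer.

unit clause [4] forces x4=T; simplify:
  satisfied 2 clause(s); 3 remain; assigned so far: [4]
unit clause [-2] forces x2=F; simplify:
  drop 2 from [2, -3] -> [-3]
  drop 2 from [1, 2, -3] -> [1, -3]
  satisfied 1 clause(s); 2 remain; assigned so far: [2, 4]
unit clause [-3] forces x3=F; simplify:
  satisfied 2 clause(s); 0 remain; assigned so far: [2, 3, 4]

Answer: 0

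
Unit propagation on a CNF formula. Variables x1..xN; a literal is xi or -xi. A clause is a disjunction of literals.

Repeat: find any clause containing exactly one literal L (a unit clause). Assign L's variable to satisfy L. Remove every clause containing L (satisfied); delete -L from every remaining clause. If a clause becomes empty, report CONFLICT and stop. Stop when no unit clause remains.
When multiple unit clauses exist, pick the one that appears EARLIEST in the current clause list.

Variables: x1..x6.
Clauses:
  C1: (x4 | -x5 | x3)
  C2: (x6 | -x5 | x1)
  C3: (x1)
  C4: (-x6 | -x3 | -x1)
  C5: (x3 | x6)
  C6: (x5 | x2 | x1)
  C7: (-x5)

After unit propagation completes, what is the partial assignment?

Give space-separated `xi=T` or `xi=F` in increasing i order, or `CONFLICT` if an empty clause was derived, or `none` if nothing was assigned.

unit clause [1] forces x1=T; simplify:
  drop -1 from [-6, -3, -1] -> [-6, -3]
  satisfied 3 clause(s); 4 remain; assigned so far: [1]
unit clause [-5] forces x5=F; simplify:
  satisfied 2 clause(s); 2 remain; assigned so far: [1, 5]

Answer: x1=T x5=F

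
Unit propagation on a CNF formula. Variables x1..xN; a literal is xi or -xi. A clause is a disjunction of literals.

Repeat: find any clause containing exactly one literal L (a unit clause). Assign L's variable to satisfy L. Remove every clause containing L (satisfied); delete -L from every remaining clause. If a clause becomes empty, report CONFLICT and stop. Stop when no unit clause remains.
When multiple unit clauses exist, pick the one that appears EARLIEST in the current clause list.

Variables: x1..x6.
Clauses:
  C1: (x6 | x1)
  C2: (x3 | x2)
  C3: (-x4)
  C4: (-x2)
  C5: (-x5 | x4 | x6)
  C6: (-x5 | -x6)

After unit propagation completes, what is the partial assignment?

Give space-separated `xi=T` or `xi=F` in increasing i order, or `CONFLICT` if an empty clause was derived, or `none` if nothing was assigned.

Answer: x2=F x3=T x4=F

Derivation:
unit clause [-4] forces x4=F; simplify:
  drop 4 from [-5, 4, 6] -> [-5, 6]
  satisfied 1 clause(s); 5 remain; assigned so far: [4]
unit clause [-2] forces x2=F; simplify:
  drop 2 from [3, 2] -> [3]
  satisfied 1 clause(s); 4 remain; assigned so far: [2, 4]
unit clause [3] forces x3=T; simplify:
  satisfied 1 clause(s); 3 remain; assigned so far: [2, 3, 4]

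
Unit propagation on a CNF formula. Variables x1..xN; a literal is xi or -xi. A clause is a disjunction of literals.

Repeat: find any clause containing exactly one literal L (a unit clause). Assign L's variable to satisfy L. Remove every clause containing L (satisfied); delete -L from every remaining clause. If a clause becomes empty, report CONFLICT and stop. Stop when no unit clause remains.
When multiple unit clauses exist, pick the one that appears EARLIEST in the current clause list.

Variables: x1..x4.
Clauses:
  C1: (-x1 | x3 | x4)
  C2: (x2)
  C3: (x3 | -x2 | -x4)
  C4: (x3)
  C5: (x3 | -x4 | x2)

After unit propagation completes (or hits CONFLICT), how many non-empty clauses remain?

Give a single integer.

unit clause [2] forces x2=T; simplify:
  drop -2 from [3, -2, -4] -> [3, -4]
  satisfied 2 clause(s); 3 remain; assigned so far: [2]
unit clause [3] forces x3=T; simplify:
  satisfied 3 clause(s); 0 remain; assigned so far: [2, 3]

Answer: 0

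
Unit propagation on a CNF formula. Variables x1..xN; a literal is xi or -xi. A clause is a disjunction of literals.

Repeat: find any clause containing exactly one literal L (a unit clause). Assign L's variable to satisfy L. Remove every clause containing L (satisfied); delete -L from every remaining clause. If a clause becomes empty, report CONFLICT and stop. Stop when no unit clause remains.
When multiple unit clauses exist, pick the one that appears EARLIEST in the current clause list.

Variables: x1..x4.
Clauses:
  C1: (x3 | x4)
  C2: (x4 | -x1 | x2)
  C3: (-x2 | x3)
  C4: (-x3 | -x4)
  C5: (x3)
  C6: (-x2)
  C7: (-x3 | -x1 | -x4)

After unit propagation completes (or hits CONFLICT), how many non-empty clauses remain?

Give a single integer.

Answer: 0

Derivation:
unit clause [3] forces x3=T; simplify:
  drop -3 from [-3, -4] -> [-4]
  drop -3 from [-3, -1, -4] -> [-1, -4]
  satisfied 3 clause(s); 4 remain; assigned so far: [3]
unit clause [-4] forces x4=F; simplify:
  drop 4 from [4, -1, 2] -> [-1, 2]
  satisfied 2 clause(s); 2 remain; assigned so far: [3, 4]
unit clause [-2] forces x2=F; simplify:
  drop 2 from [-1, 2] -> [-1]
  satisfied 1 clause(s); 1 remain; assigned so far: [2, 3, 4]
unit clause [-1] forces x1=F; simplify:
  satisfied 1 clause(s); 0 remain; assigned so far: [1, 2, 3, 4]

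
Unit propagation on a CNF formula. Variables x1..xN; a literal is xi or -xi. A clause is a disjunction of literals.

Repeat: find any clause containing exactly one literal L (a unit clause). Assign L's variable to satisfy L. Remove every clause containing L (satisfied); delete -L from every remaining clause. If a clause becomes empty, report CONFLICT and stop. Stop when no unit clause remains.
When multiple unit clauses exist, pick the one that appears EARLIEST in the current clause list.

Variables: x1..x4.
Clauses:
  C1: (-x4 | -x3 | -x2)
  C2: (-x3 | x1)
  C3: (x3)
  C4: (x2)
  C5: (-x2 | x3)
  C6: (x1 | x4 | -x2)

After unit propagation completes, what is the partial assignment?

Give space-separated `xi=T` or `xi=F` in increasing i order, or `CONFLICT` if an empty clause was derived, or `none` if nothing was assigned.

unit clause [3] forces x3=T; simplify:
  drop -3 from [-4, -3, -2] -> [-4, -2]
  drop -3 from [-3, 1] -> [1]
  satisfied 2 clause(s); 4 remain; assigned so far: [3]
unit clause [1] forces x1=T; simplify:
  satisfied 2 clause(s); 2 remain; assigned so far: [1, 3]
unit clause [2] forces x2=T; simplify:
  drop -2 from [-4, -2] -> [-4]
  satisfied 1 clause(s); 1 remain; assigned so far: [1, 2, 3]
unit clause [-4] forces x4=F; simplify:
  satisfied 1 clause(s); 0 remain; assigned so far: [1, 2, 3, 4]

Answer: x1=T x2=T x3=T x4=F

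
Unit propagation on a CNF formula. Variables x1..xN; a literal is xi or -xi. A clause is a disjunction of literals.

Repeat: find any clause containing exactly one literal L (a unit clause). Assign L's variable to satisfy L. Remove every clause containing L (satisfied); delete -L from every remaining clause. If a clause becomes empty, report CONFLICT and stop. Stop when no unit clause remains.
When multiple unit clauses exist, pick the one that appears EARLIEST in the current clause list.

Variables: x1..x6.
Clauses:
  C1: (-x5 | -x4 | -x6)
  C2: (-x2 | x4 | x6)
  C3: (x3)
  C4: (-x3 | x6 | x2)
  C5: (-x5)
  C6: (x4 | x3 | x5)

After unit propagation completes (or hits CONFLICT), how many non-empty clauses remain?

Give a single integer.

Answer: 2

Derivation:
unit clause [3] forces x3=T; simplify:
  drop -3 from [-3, 6, 2] -> [6, 2]
  satisfied 2 clause(s); 4 remain; assigned so far: [3]
unit clause [-5] forces x5=F; simplify:
  satisfied 2 clause(s); 2 remain; assigned so far: [3, 5]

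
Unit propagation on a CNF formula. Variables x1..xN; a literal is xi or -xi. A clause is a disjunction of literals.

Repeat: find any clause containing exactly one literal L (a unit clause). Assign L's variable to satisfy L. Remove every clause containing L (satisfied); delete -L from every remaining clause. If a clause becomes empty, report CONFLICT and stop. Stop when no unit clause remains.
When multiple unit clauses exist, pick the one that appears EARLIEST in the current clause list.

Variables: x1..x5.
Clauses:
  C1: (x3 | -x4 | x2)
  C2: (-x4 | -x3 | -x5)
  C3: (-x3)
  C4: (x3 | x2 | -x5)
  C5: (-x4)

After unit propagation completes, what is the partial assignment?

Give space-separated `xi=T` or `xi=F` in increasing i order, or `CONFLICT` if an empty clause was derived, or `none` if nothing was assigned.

unit clause [-3] forces x3=F; simplify:
  drop 3 from [3, -4, 2] -> [-4, 2]
  drop 3 from [3, 2, -5] -> [2, -5]
  satisfied 2 clause(s); 3 remain; assigned so far: [3]
unit clause [-4] forces x4=F; simplify:
  satisfied 2 clause(s); 1 remain; assigned so far: [3, 4]

Answer: x3=F x4=F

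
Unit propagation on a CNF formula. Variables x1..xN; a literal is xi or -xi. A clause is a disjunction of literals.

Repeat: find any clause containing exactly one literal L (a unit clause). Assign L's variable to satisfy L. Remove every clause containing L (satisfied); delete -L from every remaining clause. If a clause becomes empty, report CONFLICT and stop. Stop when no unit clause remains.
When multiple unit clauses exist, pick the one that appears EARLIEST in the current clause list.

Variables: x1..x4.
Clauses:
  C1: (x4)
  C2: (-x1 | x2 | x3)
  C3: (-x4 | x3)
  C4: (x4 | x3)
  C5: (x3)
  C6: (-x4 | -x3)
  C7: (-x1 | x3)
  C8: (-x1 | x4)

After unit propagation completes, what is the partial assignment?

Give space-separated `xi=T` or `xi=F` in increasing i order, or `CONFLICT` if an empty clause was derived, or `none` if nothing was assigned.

unit clause [4] forces x4=T; simplify:
  drop -4 from [-4, 3] -> [3]
  drop -4 from [-4, -3] -> [-3]
  satisfied 3 clause(s); 5 remain; assigned so far: [4]
unit clause [3] forces x3=T; simplify:
  drop -3 from [-3] -> [] (empty!)
  satisfied 4 clause(s); 1 remain; assigned so far: [3, 4]
CONFLICT (empty clause)

Answer: CONFLICT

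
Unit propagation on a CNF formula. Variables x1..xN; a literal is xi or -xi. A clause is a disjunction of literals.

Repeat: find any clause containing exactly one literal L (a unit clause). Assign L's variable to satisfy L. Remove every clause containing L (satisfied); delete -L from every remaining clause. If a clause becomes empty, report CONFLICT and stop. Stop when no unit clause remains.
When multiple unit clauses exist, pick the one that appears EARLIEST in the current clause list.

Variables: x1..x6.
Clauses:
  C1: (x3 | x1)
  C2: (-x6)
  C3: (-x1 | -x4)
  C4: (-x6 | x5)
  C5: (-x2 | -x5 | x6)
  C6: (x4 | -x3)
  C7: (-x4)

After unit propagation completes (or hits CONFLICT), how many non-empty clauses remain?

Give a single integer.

Answer: 1

Derivation:
unit clause [-6] forces x6=F; simplify:
  drop 6 from [-2, -5, 6] -> [-2, -5]
  satisfied 2 clause(s); 5 remain; assigned so far: [6]
unit clause [-4] forces x4=F; simplify:
  drop 4 from [4, -3] -> [-3]
  satisfied 2 clause(s); 3 remain; assigned so far: [4, 6]
unit clause [-3] forces x3=F; simplify:
  drop 3 from [3, 1] -> [1]
  satisfied 1 clause(s); 2 remain; assigned so far: [3, 4, 6]
unit clause [1] forces x1=T; simplify:
  satisfied 1 clause(s); 1 remain; assigned so far: [1, 3, 4, 6]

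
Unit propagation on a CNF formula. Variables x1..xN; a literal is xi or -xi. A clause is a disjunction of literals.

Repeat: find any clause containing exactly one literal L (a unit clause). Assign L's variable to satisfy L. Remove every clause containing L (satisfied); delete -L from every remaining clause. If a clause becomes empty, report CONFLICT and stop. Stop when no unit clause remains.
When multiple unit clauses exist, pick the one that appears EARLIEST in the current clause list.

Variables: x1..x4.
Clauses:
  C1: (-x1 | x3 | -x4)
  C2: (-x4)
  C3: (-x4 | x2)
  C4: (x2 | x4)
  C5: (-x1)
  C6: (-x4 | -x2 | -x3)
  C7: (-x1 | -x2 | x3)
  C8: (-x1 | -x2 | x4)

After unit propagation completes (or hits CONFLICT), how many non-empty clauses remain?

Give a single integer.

unit clause [-4] forces x4=F; simplify:
  drop 4 from [2, 4] -> [2]
  drop 4 from [-1, -2, 4] -> [-1, -2]
  satisfied 4 clause(s); 4 remain; assigned so far: [4]
unit clause [2] forces x2=T; simplify:
  drop -2 from [-1, -2, 3] -> [-1, 3]
  drop -2 from [-1, -2] -> [-1]
  satisfied 1 clause(s); 3 remain; assigned so far: [2, 4]
unit clause [-1] forces x1=F; simplify:
  satisfied 3 clause(s); 0 remain; assigned so far: [1, 2, 4]

Answer: 0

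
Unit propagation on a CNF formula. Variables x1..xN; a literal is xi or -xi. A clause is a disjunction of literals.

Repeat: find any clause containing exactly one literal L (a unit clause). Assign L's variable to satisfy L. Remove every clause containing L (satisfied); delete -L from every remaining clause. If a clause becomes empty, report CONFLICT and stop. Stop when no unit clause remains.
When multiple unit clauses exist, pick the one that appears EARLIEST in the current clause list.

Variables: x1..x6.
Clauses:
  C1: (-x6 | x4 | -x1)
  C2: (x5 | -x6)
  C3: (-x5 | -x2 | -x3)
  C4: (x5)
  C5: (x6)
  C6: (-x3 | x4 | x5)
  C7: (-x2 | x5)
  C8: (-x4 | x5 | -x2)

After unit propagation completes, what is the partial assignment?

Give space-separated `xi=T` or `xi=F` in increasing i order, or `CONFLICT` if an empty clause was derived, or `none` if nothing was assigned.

Answer: x5=T x6=T

Derivation:
unit clause [5] forces x5=T; simplify:
  drop -5 from [-5, -2, -3] -> [-2, -3]
  satisfied 5 clause(s); 3 remain; assigned so far: [5]
unit clause [6] forces x6=T; simplify:
  drop -6 from [-6, 4, -1] -> [4, -1]
  satisfied 1 clause(s); 2 remain; assigned so far: [5, 6]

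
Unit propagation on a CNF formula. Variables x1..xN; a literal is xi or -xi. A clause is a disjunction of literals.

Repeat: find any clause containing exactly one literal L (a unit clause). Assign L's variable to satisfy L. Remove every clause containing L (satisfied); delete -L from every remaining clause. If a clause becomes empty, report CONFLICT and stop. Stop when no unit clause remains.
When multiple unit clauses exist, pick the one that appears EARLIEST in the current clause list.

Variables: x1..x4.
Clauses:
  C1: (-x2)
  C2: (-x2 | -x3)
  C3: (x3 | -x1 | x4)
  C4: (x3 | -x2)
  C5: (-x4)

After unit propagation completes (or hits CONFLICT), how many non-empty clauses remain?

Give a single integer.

Answer: 1

Derivation:
unit clause [-2] forces x2=F; simplify:
  satisfied 3 clause(s); 2 remain; assigned so far: [2]
unit clause [-4] forces x4=F; simplify:
  drop 4 from [3, -1, 4] -> [3, -1]
  satisfied 1 clause(s); 1 remain; assigned so far: [2, 4]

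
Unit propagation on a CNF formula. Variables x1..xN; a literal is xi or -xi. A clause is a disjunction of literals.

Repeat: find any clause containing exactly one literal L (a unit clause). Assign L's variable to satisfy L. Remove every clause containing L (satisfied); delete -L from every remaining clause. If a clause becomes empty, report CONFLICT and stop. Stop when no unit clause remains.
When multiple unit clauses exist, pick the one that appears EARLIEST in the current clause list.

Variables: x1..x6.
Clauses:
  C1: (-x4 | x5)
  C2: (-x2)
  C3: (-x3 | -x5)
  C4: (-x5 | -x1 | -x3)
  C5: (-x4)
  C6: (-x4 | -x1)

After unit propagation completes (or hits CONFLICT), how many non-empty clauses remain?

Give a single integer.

unit clause [-2] forces x2=F; simplify:
  satisfied 1 clause(s); 5 remain; assigned so far: [2]
unit clause [-4] forces x4=F; simplify:
  satisfied 3 clause(s); 2 remain; assigned so far: [2, 4]

Answer: 2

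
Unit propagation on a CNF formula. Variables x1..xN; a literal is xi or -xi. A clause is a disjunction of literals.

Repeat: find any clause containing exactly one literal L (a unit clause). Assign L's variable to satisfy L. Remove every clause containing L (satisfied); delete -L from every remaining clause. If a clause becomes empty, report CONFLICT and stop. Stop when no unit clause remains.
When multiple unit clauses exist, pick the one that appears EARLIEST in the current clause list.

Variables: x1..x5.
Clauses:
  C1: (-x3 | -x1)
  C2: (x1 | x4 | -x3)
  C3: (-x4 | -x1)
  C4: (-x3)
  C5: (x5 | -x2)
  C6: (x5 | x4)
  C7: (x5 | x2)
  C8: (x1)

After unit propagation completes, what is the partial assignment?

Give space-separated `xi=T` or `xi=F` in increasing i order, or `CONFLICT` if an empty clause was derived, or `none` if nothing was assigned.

Answer: x1=T x3=F x4=F x5=T

Derivation:
unit clause [-3] forces x3=F; simplify:
  satisfied 3 clause(s); 5 remain; assigned so far: [3]
unit clause [1] forces x1=T; simplify:
  drop -1 from [-4, -1] -> [-4]
  satisfied 1 clause(s); 4 remain; assigned so far: [1, 3]
unit clause [-4] forces x4=F; simplify:
  drop 4 from [5, 4] -> [5]
  satisfied 1 clause(s); 3 remain; assigned so far: [1, 3, 4]
unit clause [5] forces x5=T; simplify:
  satisfied 3 clause(s); 0 remain; assigned so far: [1, 3, 4, 5]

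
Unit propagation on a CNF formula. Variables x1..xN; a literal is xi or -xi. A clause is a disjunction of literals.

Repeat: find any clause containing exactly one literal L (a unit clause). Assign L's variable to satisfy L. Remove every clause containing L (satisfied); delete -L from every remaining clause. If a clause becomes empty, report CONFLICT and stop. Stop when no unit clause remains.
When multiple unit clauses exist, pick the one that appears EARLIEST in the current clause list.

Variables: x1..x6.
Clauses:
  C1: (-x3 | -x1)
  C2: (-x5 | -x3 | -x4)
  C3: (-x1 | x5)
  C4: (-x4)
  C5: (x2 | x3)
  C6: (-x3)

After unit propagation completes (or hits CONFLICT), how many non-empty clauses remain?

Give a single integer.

unit clause [-4] forces x4=F; simplify:
  satisfied 2 clause(s); 4 remain; assigned so far: [4]
unit clause [-3] forces x3=F; simplify:
  drop 3 from [2, 3] -> [2]
  satisfied 2 clause(s); 2 remain; assigned so far: [3, 4]
unit clause [2] forces x2=T; simplify:
  satisfied 1 clause(s); 1 remain; assigned so far: [2, 3, 4]

Answer: 1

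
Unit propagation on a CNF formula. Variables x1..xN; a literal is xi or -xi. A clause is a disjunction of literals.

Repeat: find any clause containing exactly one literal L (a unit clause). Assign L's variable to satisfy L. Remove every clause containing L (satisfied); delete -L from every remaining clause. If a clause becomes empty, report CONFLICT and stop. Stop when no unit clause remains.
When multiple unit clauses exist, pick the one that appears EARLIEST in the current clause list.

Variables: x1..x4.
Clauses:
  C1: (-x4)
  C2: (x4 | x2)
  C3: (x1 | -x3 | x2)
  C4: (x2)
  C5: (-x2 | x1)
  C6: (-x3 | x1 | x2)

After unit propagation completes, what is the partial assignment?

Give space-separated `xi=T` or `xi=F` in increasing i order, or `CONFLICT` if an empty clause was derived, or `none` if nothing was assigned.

unit clause [-4] forces x4=F; simplify:
  drop 4 from [4, 2] -> [2]
  satisfied 1 clause(s); 5 remain; assigned so far: [4]
unit clause [2] forces x2=T; simplify:
  drop -2 from [-2, 1] -> [1]
  satisfied 4 clause(s); 1 remain; assigned so far: [2, 4]
unit clause [1] forces x1=T; simplify:
  satisfied 1 clause(s); 0 remain; assigned so far: [1, 2, 4]

Answer: x1=T x2=T x4=F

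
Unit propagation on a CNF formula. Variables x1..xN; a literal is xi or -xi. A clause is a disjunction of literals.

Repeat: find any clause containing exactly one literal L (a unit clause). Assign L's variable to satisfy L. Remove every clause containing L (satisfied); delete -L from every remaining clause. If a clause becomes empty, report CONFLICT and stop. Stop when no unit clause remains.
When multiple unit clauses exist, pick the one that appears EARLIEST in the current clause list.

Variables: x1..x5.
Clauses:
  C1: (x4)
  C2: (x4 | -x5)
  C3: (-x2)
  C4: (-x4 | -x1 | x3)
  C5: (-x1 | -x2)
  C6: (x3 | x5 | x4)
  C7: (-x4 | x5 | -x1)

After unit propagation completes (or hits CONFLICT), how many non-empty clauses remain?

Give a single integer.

unit clause [4] forces x4=T; simplify:
  drop -4 from [-4, -1, 3] -> [-1, 3]
  drop -4 from [-4, 5, -1] -> [5, -1]
  satisfied 3 clause(s); 4 remain; assigned so far: [4]
unit clause [-2] forces x2=F; simplify:
  satisfied 2 clause(s); 2 remain; assigned so far: [2, 4]

Answer: 2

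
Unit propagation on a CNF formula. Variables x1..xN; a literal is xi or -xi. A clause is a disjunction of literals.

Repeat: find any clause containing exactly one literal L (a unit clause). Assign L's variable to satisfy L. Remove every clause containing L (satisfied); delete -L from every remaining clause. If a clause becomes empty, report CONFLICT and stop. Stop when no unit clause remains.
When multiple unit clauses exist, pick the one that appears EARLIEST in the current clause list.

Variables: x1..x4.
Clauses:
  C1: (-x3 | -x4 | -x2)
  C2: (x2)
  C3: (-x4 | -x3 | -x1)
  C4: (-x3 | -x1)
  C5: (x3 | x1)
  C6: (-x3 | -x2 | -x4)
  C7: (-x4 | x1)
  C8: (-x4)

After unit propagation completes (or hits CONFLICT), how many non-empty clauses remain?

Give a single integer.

Answer: 2

Derivation:
unit clause [2] forces x2=T; simplify:
  drop -2 from [-3, -4, -2] -> [-3, -4]
  drop -2 from [-3, -2, -4] -> [-3, -4]
  satisfied 1 clause(s); 7 remain; assigned so far: [2]
unit clause [-4] forces x4=F; simplify:
  satisfied 5 clause(s); 2 remain; assigned so far: [2, 4]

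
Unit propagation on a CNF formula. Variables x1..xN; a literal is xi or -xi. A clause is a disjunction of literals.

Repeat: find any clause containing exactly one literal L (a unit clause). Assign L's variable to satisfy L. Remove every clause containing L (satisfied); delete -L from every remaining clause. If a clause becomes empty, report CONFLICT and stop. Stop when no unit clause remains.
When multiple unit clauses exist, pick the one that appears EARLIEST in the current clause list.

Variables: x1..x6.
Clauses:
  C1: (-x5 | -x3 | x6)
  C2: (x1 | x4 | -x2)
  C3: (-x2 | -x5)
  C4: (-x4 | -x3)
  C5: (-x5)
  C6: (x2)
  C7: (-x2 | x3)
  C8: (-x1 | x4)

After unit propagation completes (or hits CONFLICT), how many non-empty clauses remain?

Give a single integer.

unit clause [-5] forces x5=F; simplify:
  satisfied 3 clause(s); 5 remain; assigned so far: [5]
unit clause [2] forces x2=T; simplify:
  drop -2 from [1, 4, -2] -> [1, 4]
  drop -2 from [-2, 3] -> [3]
  satisfied 1 clause(s); 4 remain; assigned so far: [2, 5]
unit clause [3] forces x3=T; simplify:
  drop -3 from [-4, -3] -> [-4]
  satisfied 1 clause(s); 3 remain; assigned so far: [2, 3, 5]
unit clause [-4] forces x4=F; simplify:
  drop 4 from [1, 4] -> [1]
  drop 4 from [-1, 4] -> [-1]
  satisfied 1 clause(s); 2 remain; assigned so far: [2, 3, 4, 5]
unit clause [1] forces x1=T; simplify:
  drop -1 from [-1] -> [] (empty!)
  satisfied 1 clause(s); 1 remain; assigned so far: [1, 2, 3, 4, 5]
CONFLICT (empty clause)

Answer: 0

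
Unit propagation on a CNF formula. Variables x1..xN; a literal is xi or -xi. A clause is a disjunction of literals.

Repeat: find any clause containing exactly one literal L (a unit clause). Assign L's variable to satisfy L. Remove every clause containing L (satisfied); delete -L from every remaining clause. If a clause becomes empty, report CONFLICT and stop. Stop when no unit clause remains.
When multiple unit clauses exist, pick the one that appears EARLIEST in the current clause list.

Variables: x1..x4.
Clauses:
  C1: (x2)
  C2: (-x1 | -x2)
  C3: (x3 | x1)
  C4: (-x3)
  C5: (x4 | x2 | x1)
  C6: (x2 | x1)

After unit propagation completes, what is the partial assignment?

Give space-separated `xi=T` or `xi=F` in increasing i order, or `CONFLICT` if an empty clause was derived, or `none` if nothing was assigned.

Answer: CONFLICT

Derivation:
unit clause [2] forces x2=T; simplify:
  drop -2 from [-1, -2] -> [-1]
  satisfied 3 clause(s); 3 remain; assigned so far: [2]
unit clause [-1] forces x1=F; simplify:
  drop 1 from [3, 1] -> [3]
  satisfied 1 clause(s); 2 remain; assigned so far: [1, 2]
unit clause [3] forces x3=T; simplify:
  drop -3 from [-3] -> [] (empty!)
  satisfied 1 clause(s); 1 remain; assigned so far: [1, 2, 3]
CONFLICT (empty clause)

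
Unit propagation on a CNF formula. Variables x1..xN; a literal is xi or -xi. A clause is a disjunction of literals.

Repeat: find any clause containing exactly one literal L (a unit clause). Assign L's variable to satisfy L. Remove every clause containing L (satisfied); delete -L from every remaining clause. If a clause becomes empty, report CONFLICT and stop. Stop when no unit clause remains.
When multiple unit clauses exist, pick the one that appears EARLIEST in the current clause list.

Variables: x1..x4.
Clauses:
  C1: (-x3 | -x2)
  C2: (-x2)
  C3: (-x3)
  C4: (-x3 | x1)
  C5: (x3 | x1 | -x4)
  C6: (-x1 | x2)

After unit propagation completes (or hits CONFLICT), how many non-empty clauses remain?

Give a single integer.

unit clause [-2] forces x2=F; simplify:
  drop 2 from [-1, 2] -> [-1]
  satisfied 2 clause(s); 4 remain; assigned so far: [2]
unit clause [-3] forces x3=F; simplify:
  drop 3 from [3, 1, -4] -> [1, -4]
  satisfied 2 clause(s); 2 remain; assigned so far: [2, 3]
unit clause [-1] forces x1=F; simplify:
  drop 1 from [1, -4] -> [-4]
  satisfied 1 clause(s); 1 remain; assigned so far: [1, 2, 3]
unit clause [-4] forces x4=F; simplify:
  satisfied 1 clause(s); 0 remain; assigned so far: [1, 2, 3, 4]

Answer: 0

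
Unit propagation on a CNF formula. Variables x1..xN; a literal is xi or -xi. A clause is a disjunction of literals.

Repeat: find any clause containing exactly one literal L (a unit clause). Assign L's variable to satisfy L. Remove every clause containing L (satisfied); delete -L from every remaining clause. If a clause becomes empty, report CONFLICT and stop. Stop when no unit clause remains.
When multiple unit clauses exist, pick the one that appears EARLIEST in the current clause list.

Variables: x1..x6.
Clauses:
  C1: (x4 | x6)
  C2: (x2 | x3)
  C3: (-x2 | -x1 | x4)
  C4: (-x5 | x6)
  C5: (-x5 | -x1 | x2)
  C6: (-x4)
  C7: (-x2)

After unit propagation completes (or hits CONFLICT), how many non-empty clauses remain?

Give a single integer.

Answer: 1

Derivation:
unit clause [-4] forces x4=F; simplify:
  drop 4 from [4, 6] -> [6]
  drop 4 from [-2, -1, 4] -> [-2, -1]
  satisfied 1 clause(s); 6 remain; assigned so far: [4]
unit clause [6] forces x6=T; simplify:
  satisfied 2 clause(s); 4 remain; assigned so far: [4, 6]
unit clause [-2] forces x2=F; simplify:
  drop 2 from [2, 3] -> [3]
  drop 2 from [-5, -1, 2] -> [-5, -1]
  satisfied 2 clause(s); 2 remain; assigned so far: [2, 4, 6]
unit clause [3] forces x3=T; simplify:
  satisfied 1 clause(s); 1 remain; assigned so far: [2, 3, 4, 6]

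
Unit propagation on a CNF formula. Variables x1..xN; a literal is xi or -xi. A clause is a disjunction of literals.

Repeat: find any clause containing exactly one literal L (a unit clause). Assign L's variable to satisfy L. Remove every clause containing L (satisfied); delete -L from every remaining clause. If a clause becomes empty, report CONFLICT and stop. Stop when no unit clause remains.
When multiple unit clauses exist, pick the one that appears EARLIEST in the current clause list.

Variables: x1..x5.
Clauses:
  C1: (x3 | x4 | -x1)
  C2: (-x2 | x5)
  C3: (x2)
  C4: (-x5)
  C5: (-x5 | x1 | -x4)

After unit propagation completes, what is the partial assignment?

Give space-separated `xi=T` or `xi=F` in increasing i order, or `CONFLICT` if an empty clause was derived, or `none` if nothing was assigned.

Answer: CONFLICT

Derivation:
unit clause [2] forces x2=T; simplify:
  drop -2 from [-2, 5] -> [5]
  satisfied 1 clause(s); 4 remain; assigned so far: [2]
unit clause [5] forces x5=T; simplify:
  drop -5 from [-5] -> [] (empty!)
  drop -5 from [-5, 1, -4] -> [1, -4]
  satisfied 1 clause(s); 3 remain; assigned so far: [2, 5]
CONFLICT (empty clause)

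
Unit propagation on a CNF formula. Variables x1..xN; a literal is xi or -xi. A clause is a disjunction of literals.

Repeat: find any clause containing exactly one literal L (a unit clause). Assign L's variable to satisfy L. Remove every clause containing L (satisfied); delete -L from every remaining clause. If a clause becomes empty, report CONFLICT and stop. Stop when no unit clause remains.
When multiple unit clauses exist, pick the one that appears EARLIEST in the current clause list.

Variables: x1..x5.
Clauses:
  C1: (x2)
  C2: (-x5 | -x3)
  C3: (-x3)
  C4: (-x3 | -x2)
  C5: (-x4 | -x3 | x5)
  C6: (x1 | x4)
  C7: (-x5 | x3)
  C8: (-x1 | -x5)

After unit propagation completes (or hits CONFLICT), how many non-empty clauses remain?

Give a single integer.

unit clause [2] forces x2=T; simplify:
  drop -2 from [-3, -2] -> [-3]
  satisfied 1 clause(s); 7 remain; assigned so far: [2]
unit clause [-3] forces x3=F; simplify:
  drop 3 from [-5, 3] -> [-5]
  satisfied 4 clause(s); 3 remain; assigned so far: [2, 3]
unit clause [-5] forces x5=F; simplify:
  satisfied 2 clause(s); 1 remain; assigned so far: [2, 3, 5]

Answer: 1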